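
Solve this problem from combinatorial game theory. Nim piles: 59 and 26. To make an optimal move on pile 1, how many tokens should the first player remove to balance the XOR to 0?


Piles: 59 and 26
Current XOR: 59 XOR 26 = 33 (non-zero, so this is an N-position).
To make the XOR zero, we need to find a move that balances the piles.
For pile 1 (size 59): target = 59 XOR 33 = 26
We reduce pile 1 from 59 to 26.
Tokens removed: 59 - 26 = 33
Verification: 26 XOR 26 = 0

33


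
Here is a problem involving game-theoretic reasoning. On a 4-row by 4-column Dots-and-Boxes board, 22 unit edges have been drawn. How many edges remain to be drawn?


Grid: 4 x 4 boxes, i.e. 5 rows and 5 columns of dots.
Horizontal edges: (rows + 1) * cols = 5 * 4 = 20
Vertical edges: rows * (cols + 1) = 4 * 5 = 20
Total edges: 20 + 20 = 40
Edges drawn: 22
Remaining: 40 - 22 = 18

18


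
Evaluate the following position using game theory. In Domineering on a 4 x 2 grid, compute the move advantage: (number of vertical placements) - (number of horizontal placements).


Board is 4 x 2 (rows x cols).
Left (vertical) placements: (rows-1) * cols = 3 * 2 = 6
Right (horizontal) placements: rows * (cols-1) = 4 * 1 = 4
Advantage = Left - Right = 6 - 4 = 2

2


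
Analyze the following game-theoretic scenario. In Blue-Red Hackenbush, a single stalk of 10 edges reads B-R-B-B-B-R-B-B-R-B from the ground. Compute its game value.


Edges (from ground): B-R-B-B-B-R-B-B-R-B
By Berlekamp's sign-expansion rule, a Blue-Red Hackenbush stalk has the value of the surreal number whose sign sequence is the edge sequence with B -> + and R -> -.
Sign sequence: +-+++-++-+
Trace the sign expansion in the surreal number tree, starting from 0:
Edge 1: B (sign +) -> bounds (0, +inf), value = 1
Edge 2: R (sign -) -> bounds (0, 1), value = 1/2
Edge 3: B (sign +) -> bounds (1/2, 1), value = 3/4
Edge 4: B (sign +) -> bounds (3/4, 1), value = 7/8
Edge 5: B (sign +) -> bounds (7/8, 1), value = 15/16
Edge 6: R (sign -) -> bounds (7/8, 15/16), value = 29/32
Edge 7: B (sign +) -> bounds (29/32, 15/16), value = 59/64
Edge 8: B (sign +) -> bounds (59/64, 15/16), value = 119/128
Edge 9: R (sign -) -> bounds (59/64, 119/128), value = 237/256
Edge 10: B (sign +) -> bounds (237/256, 119/128), value = 475/512
Game value = 475/512

475/512


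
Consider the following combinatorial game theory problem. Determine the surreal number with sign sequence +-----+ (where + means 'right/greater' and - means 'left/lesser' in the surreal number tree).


Sign expansion: +-----+
Rule: track bounds (lo, hi), initially (-inf, +inf). On '+', the current value becomes lo and we move to the simplest number in (value, hi): value + 1 if hi = +inf, otherwise the midpoint (value + hi)/2. On '-', the current value becomes hi and we move to value - 1 if lo = -inf, otherwise the midpoint (lo + value)/2.
Start at 0.
Step 1: sign = +, move right. Bounds: (0, +inf). Value = 1
Step 2: sign = -, move left. Bounds: (0, 1). Value = 1/2
Step 3: sign = -, move left. Bounds: (0, 1/2). Value = 1/4
Step 4: sign = -, move left. Bounds: (0, 1/4). Value = 1/8
Step 5: sign = -, move left. Bounds: (0, 1/8). Value = 1/16
Step 6: sign = -, move left. Bounds: (0, 1/16). Value = 1/32
Step 7: sign = +, move right. Bounds: (1/32, 1/16). Value = 3/64
The surreal number with sign expansion +-----+ is 3/64.

3/64


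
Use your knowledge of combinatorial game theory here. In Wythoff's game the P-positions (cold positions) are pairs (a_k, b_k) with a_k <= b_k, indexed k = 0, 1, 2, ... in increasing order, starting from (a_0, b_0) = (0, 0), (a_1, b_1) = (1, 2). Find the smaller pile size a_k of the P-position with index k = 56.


By Wythoff's theorem, a_k = floor(k * phi) and b_k = floor(k * phi^2) = a_k + k, where phi = (1 + sqrt(5))/2 is the golden ratio.
phi = (1 + sqrt(5))/2 = 1.618034
k = 56
k * phi = 56 * 1.618034 = 90.609903
a_56 = floor(k * phi) = 90

90


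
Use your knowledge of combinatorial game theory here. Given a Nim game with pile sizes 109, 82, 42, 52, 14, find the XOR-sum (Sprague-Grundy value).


We need the XOR (exclusive or) of all pile sizes.
After XOR-ing pile 1 (size 109): 0 XOR 109 = 109
After XOR-ing pile 2 (size 82): 109 XOR 82 = 63
After XOR-ing pile 3 (size 42): 63 XOR 42 = 21
After XOR-ing pile 4 (size 52): 21 XOR 52 = 33
After XOR-ing pile 5 (size 14): 33 XOR 14 = 47
The Nim-value of this position is 47.

47


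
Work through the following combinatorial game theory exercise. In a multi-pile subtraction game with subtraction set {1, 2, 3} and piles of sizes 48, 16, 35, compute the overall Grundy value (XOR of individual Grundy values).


Subtraction set: {1, 2, 3}
For this subtraction set, G(n) = n mod 4 (period = max + 1 = 4).
Pile 1 (size 48): G(48) = 48 mod 4 = 0
Pile 2 (size 16): G(16) = 16 mod 4 = 0
Pile 3 (size 35): G(35) = 35 mod 4 = 3
Total Grundy value = XOR of all: 0 XOR 0 XOR 3 = 3

3


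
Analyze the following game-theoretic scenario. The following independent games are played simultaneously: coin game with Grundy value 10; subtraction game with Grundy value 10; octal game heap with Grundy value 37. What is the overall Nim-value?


By the Sprague-Grundy theorem, the Grundy value of a sum of games is the XOR of individual Grundy values.
coin game: Grundy value = 10. Running XOR: 0 XOR 10 = 10
subtraction game: Grundy value = 10. Running XOR: 10 XOR 10 = 0
octal game heap: Grundy value = 37. Running XOR: 0 XOR 37 = 37
The combined Grundy value is 37.

37


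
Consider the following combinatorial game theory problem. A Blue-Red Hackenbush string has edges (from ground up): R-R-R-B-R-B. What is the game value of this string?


Edges (from ground): R-R-R-B-R-B
By Berlekamp's sign-expansion rule, a Blue-Red Hackenbush stalk has the value of the surreal number whose sign sequence is the edge sequence with B -> + and R -> -.
Sign sequence: ---+-+
Trace the sign expansion in the surreal number tree, starting from 0:
Edge 1: R (sign -) -> bounds (-inf, 0), value = -1
Edge 2: R (sign -) -> bounds (-inf, -1), value = -2
Edge 3: R (sign -) -> bounds (-inf, -2), value = -3
Edge 4: B (sign +) -> bounds (-3, -2), value = -5/2
Edge 5: R (sign -) -> bounds (-3, -5/2), value = -11/4
Edge 6: B (sign +) -> bounds (-11/4, -5/2), value = -21/8
Game value = -21/8

-21/8


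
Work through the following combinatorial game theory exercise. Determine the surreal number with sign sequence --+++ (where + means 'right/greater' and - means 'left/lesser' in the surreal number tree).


Sign expansion: --+++
Rule: track bounds (lo, hi), initially (-inf, +inf). On '+', the current value becomes lo and we move to the simplest number in (value, hi): value + 1 if hi = +inf, otherwise the midpoint (value + hi)/2. On '-', the current value becomes hi and we move to value - 1 if lo = -inf, otherwise the midpoint (lo + value)/2.
Start at 0.
Step 1: sign = -, move left. Bounds: (-inf, 0). Value = -1
Step 2: sign = -, move left. Bounds: (-inf, -1). Value = -2
Step 3: sign = +, move right. Bounds: (-2, -1). Value = -3/2
Step 4: sign = +, move right. Bounds: (-3/2, -1). Value = -5/4
Step 5: sign = +, move right. Bounds: (-5/4, -1). Value = -9/8
The surreal number with sign expansion --+++ is -9/8.

-9/8


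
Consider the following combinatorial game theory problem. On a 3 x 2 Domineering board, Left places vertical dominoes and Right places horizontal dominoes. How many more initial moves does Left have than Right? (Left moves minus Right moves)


Board is 3 x 2 (rows x cols).
Left (vertical) placements: (rows-1) * cols = 2 * 2 = 4
Right (horizontal) placements: rows * (cols-1) = 3 * 1 = 3
Advantage = Left - Right = 4 - 3 = 1

1


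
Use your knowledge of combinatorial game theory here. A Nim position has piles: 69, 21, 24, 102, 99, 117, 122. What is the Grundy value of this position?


We need the XOR (exclusive or) of all pile sizes.
After XOR-ing pile 1 (size 69): 0 XOR 69 = 69
After XOR-ing pile 2 (size 21): 69 XOR 21 = 80
After XOR-ing pile 3 (size 24): 80 XOR 24 = 72
After XOR-ing pile 4 (size 102): 72 XOR 102 = 46
After XOR-ing pile 5 (size 99): 46 XOR 99 = 77
After XOR-ing pile 6 (size 117): 77 XOR 117 = 56
After XOR-ing pile 7 (size 122): 56 XOR 122 = 66
The Nim-value of this position is 66.

66


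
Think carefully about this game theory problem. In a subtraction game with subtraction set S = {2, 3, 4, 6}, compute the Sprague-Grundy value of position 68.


The subtraction set is S = {2, 3, 4, 6}.
G(k) = mex{ G(k - s) : s in S, s <= k }. We compute iteratively: G(0) = 0.
G(1) = mex({}) = 0
G(2) = mex({0}) = 1
G(3) = mex({0}) = 1
G(4) = mex({0, 1}) = 2
G(5) = mex({0, 1}) = 2
G(6) = mex({0, 1, 2}) = 3
G(7) = mex({0, 1, 2}) = 3
G(8) = mex({1, 2, 3}) = 0
G(9) = mex({1, 2, 3}) = 0
G(10) = mex({0, 2, 3}) = 1
G(11) = mex({0, 2, 3}) = 1
G(12) = mex({0, 1, 3}) = 2
G(13) = mex({0, 1, 3}) = 2
Observe that G(8)..G(13) = 0, 0, 1, 1, 2, 2 repeats G(0)..G(5) = 0, 0, 1, 1, 2, 2.
For k >= max(S) = 6, G(k) is determined by the previous 6 values G(k-6)..G(k-1); a window of 6 consecutive values has recurred shifted by 8, so by induction G(k + 8) = G(k) for all k >= 0: the sequence is periodic from the start with period 8.
One period: G(0..7) = 0, 0, 1, 1, 2, 2, 3, 3.
68 mod 8 = 4, so G(68) = G(4) = 2.

2


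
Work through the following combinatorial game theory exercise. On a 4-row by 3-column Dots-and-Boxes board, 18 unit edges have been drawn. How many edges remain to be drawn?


Grid: 4 x 3 boxes, i.e. 5 rows and 4 columns of dots.
Horizontal edges: (rows + 1) * cols = 5 * 3 = 15
Vertical edges: rows * (cols + 1) = 4 * 4 = 16
Total edges: 15 + 16 = 31
Edges drawn: 18
Remaining: 31 - 18 = 13

13


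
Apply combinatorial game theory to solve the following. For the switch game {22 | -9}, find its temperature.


The game is {22 | -9}, a switch {a | b} with numbers a > b.
Cooling {a | b} by t gives {a - t | b + t}, which stops being hot when a - t = b + t, i.e. at t = (a - b)/2. So the temperature of a switch is (a - b)/2.
Temperature = (Left option - Right option) / 2
= (22 - (-9)) / 2
= 31 / 2
= 31/2

31/2


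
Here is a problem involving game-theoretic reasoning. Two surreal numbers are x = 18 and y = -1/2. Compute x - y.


x = 18, y = -1/2
Converting to common denominator: 2
x = 36/2, y = -1/2
x - y = 18 - -1/2 = 37/2

37/2


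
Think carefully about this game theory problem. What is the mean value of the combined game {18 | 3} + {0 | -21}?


G1 = {18 | 3}, G2 = {0 | -21}
Each is a switch {a | b} with numbers a > b; its mean value is (a + b)/2, and mean value is additive over game sums: m(G1 + G2) = m(G1) + m(G2).
Mean of G1 = (18 + (3))/2 = 21/2 = 21/2
Mean of G2 = (0 + (-21))/2 = -21/2 = -21/2
Mean of G1 + G2 = 21/2 + -21/2 = 0

0


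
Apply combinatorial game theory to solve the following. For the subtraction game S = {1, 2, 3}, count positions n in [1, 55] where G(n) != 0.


Subtraction set S = {1, 2, 3}, so G(n) = n mod 4.
G(n) = 0 when n is a multiple of 4.
Multiples of 4 in [1, 55]: 13
N-positions (nonzero Grundy) = 55 - 13 = 42

42


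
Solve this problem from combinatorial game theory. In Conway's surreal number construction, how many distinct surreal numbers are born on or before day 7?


Day 0: {|} = 0 is born. Count = 1.
Day n: the number of surreal numbers born by day n is 2^(n+1) - 1.
By day 0: 2^1 - 1 = 1
By day 1: 2^2 - 1 = 3
By day 2: 2^3 - 1 = 7
By day 3: 2^4 - 1 = 15
By day 4: 2^5 - 1 = 31
By day 5: 2^6 - 1 = 63
By day 6: 2^7 - 1 = 127
By day 7: 2^8 - 1 = 255
By day 7: 255 surreal numbers.

255


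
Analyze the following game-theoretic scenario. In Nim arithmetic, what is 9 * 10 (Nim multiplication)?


Nim multiplication is bilinear over XOR: (u XOR v) * w = (u*w) XOR (v*w).
So we split each operand into its bit components and XOR the pairwise Nim products.
9 = 1 + 8 (as XOR of powers of 2).
10 = 2 + 8 (as XOR of powers of 2).
Using the standard Nim-product table on single bits:
  2*2 = 3,   2*4 = 8,   2*8 = 12,
  4*4 = 6,   4*8 = 11,  8*8 = 13,
and  1*x = x (identity), k*l = l*k (commutative).
Pairwise Nim products:
  1 * 2 = 2
  1 * 8 = 8
  8 * 2 = 12
  8 * 8 = 13
XOR them: 2 XOR 8 XOR 12 XOR 13 = 11.
Result: 9 * 10 = 11 (in Nim).

11


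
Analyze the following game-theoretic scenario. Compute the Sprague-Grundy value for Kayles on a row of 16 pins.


Kayles: a move removes 1 or 2 adjacent pins from a contiguous row.
Removing pins from a row of k leaves two independent rows (a, b) with a + b = k - 1 (one pin) or a + b = k - 2 (two pins); an end removal gives a = 0.
By Sprague-Grundy, G(k) = mex{ G(a) XOR G(b) } over all these splits. G(0) = 0.
G(1): splits (0,0):0^0=0 -> mex({0}) = 1
G(2): splits (0,1):0^1=1 (0,0):0^0=0 -> mex({0, 1}) = 2
G(3): splits (0,2):0^2=2 (1,1):1^1=0 (0,1):0^1=1 -> mex({0, 1, 2}) = 3
G(4): splits (0,3):0^3=3 (1,2):1^2=3 (0,2):0^2=2 (1,1):1^1=0 -> mex({0, 2, 3}) = 1
G(5): splits (0,4):0^1=1 (1,3):1^3=2 (2,2):2^2=0 (0,3):0^3=3 (1,2):1^2=3 -> mex({0, 1, 2, 3}) = 4
G(6) = mex({0, 1, 2, 4}) = 3
G(7) = mex({0, 1, 3, 4, 5}) = 2
G(8) = mex({0, 2, 3, 5, 6}) = 1
G(9) = mex({0, 1, 2, 3, 6, 7}) = 4
G(10) = mex({0, 1, 3, 4, 5, 7}) = 2
G(11) = mex({0, 1, 2, 3, 4, 5}) = 6
G(12) = mex({0, 1, 2, 3, 5, 6, 7}) = 4
G(13) = mex({0, 2, 3, 4, 6, 7}) = 1
G(14) = mex({0, 1, 4, 5, 6, 7}) = 2
G(15) = mex({0, 1, 2, 3, 4, 5, 6}) = 7
G(16) = mex({0, 2, 3, 5, 6, 7}) = 1
Therefore G(16) = 1.

1


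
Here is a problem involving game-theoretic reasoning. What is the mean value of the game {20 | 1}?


Game = {20 | 1}, a switch {a | b} with numbers a > b.
Its thermograph has left wall a - t and right wall b + t, which meet at t = (a - b)/2, where both equal (a + b)/2. So the mast (mean value) is at (a + b)/2.
Mean = (20 + (1))/2 = 21/2 = 21/2

21/2


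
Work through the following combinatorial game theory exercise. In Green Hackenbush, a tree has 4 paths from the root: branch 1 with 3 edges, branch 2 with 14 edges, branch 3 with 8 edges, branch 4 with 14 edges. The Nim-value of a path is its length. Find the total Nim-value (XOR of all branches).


The tree has 4 branches from the ground vertex.
In Green Hackenbush, the Nim-value of a simple path of length k is k.
Branch 1: length 3, Nim-value = 3
Branch 2: length 14, Nim-value = 14
Branch 3: length 8, Nim-value = 8
Branch 4: length 14, Nim-value = 14
Total Nim-value = XOR of all branch values:
0 XOR 3 = 3
3 XOR 14 = 13
13 XOR 8 = 5
5 XOR 14 = 11
Nim-value of the tree = 11

11


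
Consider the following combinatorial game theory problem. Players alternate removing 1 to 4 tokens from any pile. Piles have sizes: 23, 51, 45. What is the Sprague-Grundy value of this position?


Subtraction set: {1, 2, 3, 4}
For this subtraction set, G(n) = n mod 5 (period = max + 1 = 5).
Pile 1 (size 23): G(23) = 23 mod 5 = 3
Pile 2 (size 51): G(51) = 51 mod 5 = 1
Pile 3 (size 45): G(45) = 45 mod 5 = 0
Total Grundy value = XOR of all: 3 XOR 1 XOR 0 = 2

2


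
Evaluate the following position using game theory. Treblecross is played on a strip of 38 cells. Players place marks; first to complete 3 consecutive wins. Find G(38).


Treblecross: place X on empty cells; 3-in-a-row wins.
Playing within two cells of an existing X lets the opponent win at once, so sensible play treats the cells i-2..i+2 around each X as dead. The player left with no safe cell loses, so this is a normal-play take-away game on strips of safe cells.
Placing X at cell i (0-indexed) of a strip of k safe cells leaves independent strips of sizes max(0, i-2) and max(0, k-i-3). Hence G(k) = mex{ G(max(0,i-2)) XOR G(max(0,k-i-3)) : 0 <= i < k }, with G(0) = 0.
G(1): splits (0,0):0^0=0 -> mex({0}) = 1
G(2): splits (0,0):0^0=0 -> mex({0}) = 1
G(3): splits (0,0):0^0=0 -> mex({0}) = 1
G(4): splits (0,1):0^1=1 (0,0):0^0=0 -> mex({0, 1}) = 2
G(5): splits (0,2):0^1=1 (0,1):0^1=1 (0,0):0^0=0 -> mex({0, 1}) = 2
G(6) = mex({1}) = 0
G(7) = mex({0, 1, 2}) = 3
G(8) = mex({0, 1, 2}) = 3
G(9) = mex({0, 2}) = 1
G(10) = mex({0, 2, 3}) = 1
G(11) = mex({0, 3}) = 1
G(12) = mex({1, 3}) = 0
G(13) = mex({0, 1, 2, 3}) = 4
G(14) = mex({0, 1, 2}) = 3
G(15) = mex({0, 1, 2}) = 3
G(16) = mex({0, 1, 2, 4}) = 3
G(17) = mex({0, 1, 3, 4}) = 2
G(18) = mex({0, 1, 3, 4}) = 2
G(19) = mex({0, 1, 3, 5}) = 2
G(20) = mex({0, 1, 2, 3, 5}) = 4
G(21) = mex({0, 1, 2, 3, 5}) = 4
G(22) = mex({1, 2, 6}) = 0
G(23) = mex({0, 1, 2, 3, 4, 6}) = 5
G(24) = mex({0, 1, 2, 3, 4}) = 5
G(25) = mex({0, 1, 3, 4, 7}) = 2
G(26) = mex({0, 1, 3, 4, 5, 7}) = 2
G(27) = mex({0, 1, 3, 5}) = 2
G(28) = mex({0, 1, 2, 5}) = 3
G(29) = mex({0, 1, 2, 4, 5, 6}) = 3
G(30) = mex({1, 2, 4, 6}) = 0
G(31) = mex({0, 1, 2, 3, 4, 6}) = 5
G(32) = mex({1, 2, 3, 4, 7}) = 0
G(33) = mex({0, 3, 7}) = 1
G(34) = mex({0, 2, 3, 5, 7}) = 1
G(35) = mex({0, 2, 3, 5, 6}) = 1
G(36) = mex({0, 1, 2, 5, 6}) = 3
G(37) = mex({0, 1, 2, 4, 5, 6}) = 3
G(38) = mex({0, 1, 2, 4}) = 3
Therefore G(38) = 3.

3


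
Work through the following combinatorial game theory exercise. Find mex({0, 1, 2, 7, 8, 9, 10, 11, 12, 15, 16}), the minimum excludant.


Set = {0, 1, 2, 7, 8, 9, 10, 11, 12, 15, 16}
0 is in the set.
1 is in the set.
2 is in the set.
3 is NOT in the set. This is the mex.
mex = 3

3


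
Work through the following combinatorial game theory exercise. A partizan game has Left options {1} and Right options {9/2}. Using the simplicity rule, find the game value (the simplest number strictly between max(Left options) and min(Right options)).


Left options: {1}, max = 1
Right options: {9/2}, min = 9/2
All options are numbers and max(Left) < min(Right), so by the simplicity theorem the value is the simplest (earliest-born) number strictly between 1 and 9/2.
Integers 2 through 4 all lie strictly between 1 and 9/2.
Among integers, the simplest (lowest birthday = smallest |n|; 0 is born on day 0, +-n on day n) is 2.
No non-integer in the interval can be simpler: if x is a non-integer in the interval, then floor(x) or ceil(x) also lies in the interval (the interval contains an integer), and both are proper prefixes of x's sign expansion, i.e. born earlier. So the game value is 2.
Game value = 2

2


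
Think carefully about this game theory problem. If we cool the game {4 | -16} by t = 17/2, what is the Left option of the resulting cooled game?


Original game: {4 | -16} (a switch {a | b} with a > b).
Cooling by t (for t below the temperature (a - b)/2 = 10) taxes each move by t: {a | b} cooled by t is {a - t | b + t}.
Cooling amount: t = 17/2
Cooled Left option: 4 - 17/2 = -9/2
Cooled Right option: -16 + 17/2 = -15/2
Cooled game: {-9/2 | -15/2}
Left option = -9/2

-9/2


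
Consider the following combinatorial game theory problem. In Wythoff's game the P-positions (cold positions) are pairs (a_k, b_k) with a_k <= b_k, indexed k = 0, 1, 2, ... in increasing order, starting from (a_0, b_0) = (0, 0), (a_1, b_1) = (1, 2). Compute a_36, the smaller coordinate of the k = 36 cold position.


By Wythoff's theorem, a_k = floor(k * phi) and b_k = floor(k * phi^2) = a_k + k, where phi = (1 + sqrt(5))/2 is the golden ratio.
phi = (1 + sqrt(5))/2 = 1.618034
k = 36
k * phi = 36 * 1.618034 = 58.249224
a_36 = floor(k * phi) = 58

58


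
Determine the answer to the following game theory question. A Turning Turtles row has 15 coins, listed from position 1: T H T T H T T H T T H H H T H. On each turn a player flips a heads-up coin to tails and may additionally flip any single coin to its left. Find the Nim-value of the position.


Coins: T H T T H T T H T T H H H T H
Key fact: a single head at position k behaves exactly like a Nim heap of size k (turning it to T and optionally flipping a coin at j < k corresponds to moving the heap from k to j, or to 0), and heads combine as a disjunctive sum (two heads at the same place would cancel, matching j XOR j = 0). So the Nim-value is the XOR of the 1-indexed positions of the heads.
Face-up positions (1-indexed): [2, 5, 8, 11, 12, 13, 15]
XOR 0 with 2: 0 XOR 2 = 2
XOR 2 with 5: 2 XOR 5 = 7
XOR 7 with 8: 7 XOR 8 = 15
XOR 15 with 11: 15 XOR 11 = 4
XOR 4 with 12: 4 XOR 12 = 8
XOR 8 with 13: 8 XOR 13 = 5
XOR 5 with 15: 5 XOR 15 = 10
Nim-value = 10

10


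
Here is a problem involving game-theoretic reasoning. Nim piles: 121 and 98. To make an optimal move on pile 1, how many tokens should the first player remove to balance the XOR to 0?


Piles: 121 and 98
Current XOR: 121 XOR 98 = 27 (non-zero, so this is an N-position).
To make the XOR zero, we need to find a move that balances the piles.
For pile 1 (size 121): target = 121 XOR 27 = 98
We reduce pile 1 from 121 to 98.
Tokens removed: 121 - 98 = 23
Verification: 98 XOR 98 = 0

23


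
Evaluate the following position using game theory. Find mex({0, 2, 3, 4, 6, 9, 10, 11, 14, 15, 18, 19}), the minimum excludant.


Set = {0, 2, 3, 4, 6, 9, 10, 11, 14, 15, 18, 19}
0 is in the set.
1 is NOT in the set. This is the mex.
mex = 1

1


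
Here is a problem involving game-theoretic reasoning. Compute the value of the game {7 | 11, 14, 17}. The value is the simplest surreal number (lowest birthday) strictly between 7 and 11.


Left options: {7}, max = 7
Right options: {11, 14, 17}, min = 11
All options are numbers and max(Left) < min(Right), so by the simplicity theorem the value is the simplest (earliest-born) number strictly between 7 and 11.
Integers 8 through 10 all lie strictly between 7 and 11.
Among integers, the simplest (lowest birthday = smallest |n|; 0 is born on day 0, +-n on day n) is 8.
No non-integer in the interval can be simpler: if x is a non-integer in the interval, then floor(x) or ceil(x) also lies in the interval (the interval contains an integer), and both are proper prefixes of x's sign expansion, i.e. born earlier. So the game value is 8.
Game value = 8

8


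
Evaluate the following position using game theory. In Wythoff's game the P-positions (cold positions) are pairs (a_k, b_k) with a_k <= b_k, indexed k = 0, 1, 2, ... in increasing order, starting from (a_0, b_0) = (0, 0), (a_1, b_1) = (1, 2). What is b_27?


By Wythoff's theorem, a_k = floor(k * phi) and b_k = floor(k * phi^2) = a_k + k, where phi = (1 + sqrt(5))/2 is the golden ratio.
phi = (1 + sqrt(5))/2 = 1.618034
phi^2 = phi + 1 = 2.618034
k = 27
k * phi^2 = 27 * 2.618034 = 70.686918
b_27 = floor(k * phi^2) = 70 (check: a_27 + k = 43 + 27 = 70)

70


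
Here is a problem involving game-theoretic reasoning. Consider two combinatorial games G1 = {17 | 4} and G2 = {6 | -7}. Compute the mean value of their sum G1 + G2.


G1 = {17 | 4}, G2 = {6 | -7}
Each is a switch {a | b} with numbers a > b; its mean value is (a + b)/2, and mean value is additive over game sums: m(G1 + G2) = m(G1) + m(G2).
Mean of G1 = (17 + (4))/2 = 21/2 = 21/2
Mean of G2 = (6 + (-7))/2 = -1/2 = -1/2
Mean of G1 + G2 = 21/2 + -1/2 = 10

10


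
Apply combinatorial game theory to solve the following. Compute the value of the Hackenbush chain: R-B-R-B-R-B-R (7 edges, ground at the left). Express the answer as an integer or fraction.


Edges (from ground): R-B-R-B-R-B-R
By Berlekamp's sign-expansion rule, a Blue-Red Hackenbush stalk has the value of the surreal number whose sign sequence is the edge sequence with B -> + and R -> -.
Sign sequence: -+-+-+-
Trace the sign expansion in the surreal number tree, starting from 0:
Edge 1: R (sign -) -> bounds (-inf, 0), value = -1
Edge 2: B (sign +) -> bounds (-1, 0), value = -1/2
Edge 3: R (sign -) -> bounds (-1, -1/2), value = -3/4
Edge 4: B (sign +) -> bounds (-3/4, -1/2), value = -5/8
Edge 5: R (sign -) -> bounds (-3/4, -5/8), value = -11/16
Edge 6: B (sign +) -> bounds (-11/16, -5/8), value = -21/32
Edge 7: R (sign -) -> bounds (-11/16, -21/32), value = -43/64
Game value = -43/64

-43/64


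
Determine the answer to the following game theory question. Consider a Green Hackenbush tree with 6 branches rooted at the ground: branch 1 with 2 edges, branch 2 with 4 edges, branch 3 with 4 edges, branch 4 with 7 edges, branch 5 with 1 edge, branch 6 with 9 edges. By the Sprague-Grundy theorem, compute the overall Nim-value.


The tree has 6 branches from the ground vertex.
In Green Hackenbush, the Nim-value of a simple path of length k is k.
Branch 1: length 2, Nim-value = 2
Branch 2: length 4, Nim-value = 4
Branch 3: length 4, Nim-value = 4
Branch 4: length 7, Nim-value = 7
Branch 5: length 1, Nim-value = 1
Branch 6: length 9, Nim-value = 9
Total Nim-value = XOR of all branch values:
0 XOR 2 = 2
2 XOR 4 = 6
6 XOR 4 = 2
2 XOR 7 = 5
5 XOR 1 = 4
4 XOR 9 = 13
Nim-value of the tree = 13

13


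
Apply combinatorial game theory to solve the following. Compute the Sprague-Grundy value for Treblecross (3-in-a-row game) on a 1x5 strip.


Treblecross: place X on empty cells; 3-in-a-row wins.
Playing within two cells of an existing X lets the opponent win at once, so sensible play treats the cells i-2..i+2 around each X as dead. The player left with no safe cell loses, so this is a normal-play take-away game on strips of safe cells.
Placing X at cell i (0-indexed) of a strip of k safe cells leaves independent strips of sizes max(0, i-2) and max(0, k-i-3). Hence G(k) = mex{ G(max(0,i-2)) XOR G(max(0,k-i-3)) : 0 <= i < k }, with G(0) = 0.
G(1): splits (0,0):0^0=0 -> mex({0}) = 1
G(2): splits (0,0):0^0=0 -> mex({0}) = 1
G(3): splits (0,0):0^0=0 -> mex({0}) = 1
G(4): splits (0,1):0^1=1 (0,0):0^0=0 -> mex({0, 1}) = 2
G(5): splits (0,2):0^1=1 (0,1):0^1=1 (0,0):0^0=0 -> mex({0, 1}) = 2
Therefore G(5) = 2.

2


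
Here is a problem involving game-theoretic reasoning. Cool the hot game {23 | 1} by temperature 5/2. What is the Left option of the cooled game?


Original game: {23 | 1} (a switch {a | b} with a > b).
Cooling by t (for t below the temperature (a - b)/2 = 11) taxes each move by t: {a | b} cooled by t is {a - t | b + t}.
Cooling amount: t = 5/2
Cooled Left option: 23 - 5/2 = 41/2
Cooled Right option: 1 + 5/2 = 7/2
Cooled game: {41/2 | 7/2}
Left option = 41/2

41/2


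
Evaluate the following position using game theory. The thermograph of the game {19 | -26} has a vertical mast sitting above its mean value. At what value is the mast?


Game = {19 | -26}, a switch {a | b} with numbers a > b.
Its thermograph has left wall a - t and right wall b + t, which meet at t = (a - b)/2, where both equal (a + b)/2. So the mast (mean value) is at (a + b)/2.
Mean = (19 + (-26))/2 = -7/2 = -7/2

-7/2


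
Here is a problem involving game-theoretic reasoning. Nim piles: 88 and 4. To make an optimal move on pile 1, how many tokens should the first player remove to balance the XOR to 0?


Piles: 88 and 4
Current XOR: 88 XOR 4 = 92 (non-zero, so this is an N-position).
To make the XOR zero, we need to find a move that balances the piles.
For pile 1 (size 88): target = 88 XOR 92 = 4
We reduce pile 1 from 88 to 4.
Tokens removed: 88 - 4 = 84
Verification: 4 XOR 4 = 0

84


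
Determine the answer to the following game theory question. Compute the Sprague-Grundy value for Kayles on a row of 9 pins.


Kayles: a move removes 1 or 2 adjacent pins from a contiguous row.
Removing pins from a row of k leaves two independent rows (a, b) with a + b = k - 1 (one pin) or a + b = k - 2 (two pins); an end removal gives a = 0.
By Sprague-Grundy, G(k) = mex{ G(a) XOR G(b) } over all these splits. G(0) = 0.
G(1): splits (0,0):0^0=0 -> mex({0}) = 1
G(2): splits (0,1):0^1=1 (0,0):0^0=0 -> mex({0, 1}) = 2
G(3): splits (0,2):0^2=2 (1,1):1^1=0 (0,1):0^1=1 -> mex({0, 1, 2}) = 3
G(4): splits (0,3):0^3=3 (1,2):1^2=3 (0,2):0^2=2 (1,1):1^1=0 -> mex({0, 2, 3}) = 1
G(5): splits (0,4):0^1=1 (1,3):1^3=2 (2,2):2^2=0 (0,3):0^3=3 (1,2):1^2=3 -> mex({0, 1, 2, 3}) = 4
G(6) = mex({0, 1, 2, 4}) = 3
G(7) = mex({0, 1, 3, 4, 5}) = 2
G(8) = mex({0, 2, 3, 5, 6}) = 1
G(9) = mex({0, 1, 2, 3, 6, 7}) = 4
Therefore G(9) = 4.

4


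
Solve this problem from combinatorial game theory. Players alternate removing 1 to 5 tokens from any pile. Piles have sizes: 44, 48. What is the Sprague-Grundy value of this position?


Subtraction set: {1, 2, 3, 4, 5}
For this subtraction set, G(n) = n mod 6 (period = max + 1 = 6).
Pile 1 (size 44): G(44) = 44 mod 6 = 2
Pile 2 (size 48): G(48) = 48 mod 6 = 0
Total Grundy value = XOR of all: 2 XOR 0 = 2

2


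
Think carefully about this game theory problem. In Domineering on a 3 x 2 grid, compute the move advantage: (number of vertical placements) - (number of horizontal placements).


Board is 3 x 2 (rows x cols).
Left (vertical) placements: (rows-1) * cols = 2 * 2 = 4
Right (horizontal) placements: rows * (cols-1) = 3 * 1 = 3
Advantage = Left - Right = 4 - 3 = 1

1


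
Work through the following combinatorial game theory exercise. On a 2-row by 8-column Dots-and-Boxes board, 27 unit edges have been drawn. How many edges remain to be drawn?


Grid: 2 x 8 boxes, i.e. 3 rows and 9 columns of dots.
Horizontal edges: (rows + 1) * cols = 3 * 8 = 24
Vertical edges: rows * (cols + 1) = 2 * 9 = 18
Total edges: 24 + 18 = 42
Edges drawn: 27
Remaining: 42 - 27 = 15

15


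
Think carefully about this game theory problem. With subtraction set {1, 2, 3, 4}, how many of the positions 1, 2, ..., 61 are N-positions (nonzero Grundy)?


Subtraction set S = {1, 2, 3, 4}, so G(n) = n mod 5.
G(n) = 0 when n is a multiple of 5.
Multiples of 5 in [1, 61]: 12
N-positions (nonzero Grundy) = 61 - 12 = 49

49


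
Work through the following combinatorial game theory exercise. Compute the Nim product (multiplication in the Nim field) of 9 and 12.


Nim multiplication is bilinear over XOR: (u XOR v) * w = (u*w) XOR (v*w).
So we split each operand into its bit components and XOR the pairwise Nim products.
9 = 1 + 8 (as XOR of powers of 2).
12 = 4 + 8 (as XOR of powers of 2).
Using the standard Nim-product table on single bits:
  2*2 = 3,   2*4 = 8,   2*8 = 12,
  4*4 = 6,   4*8 = 11,  8*8 = 13,
and  1*x = x (identity), k*l = l*k (commutative).
Pairwise Nim products:
  1 * 4 = 4
  1 * 8 = 8
  8 * 4 = 11
  8 * 8 = 13
XOR them: 4 XOR 8 XOR 11 XOR 13 = 10.
Result: 9 * 12 = 10 (in Nim).

10


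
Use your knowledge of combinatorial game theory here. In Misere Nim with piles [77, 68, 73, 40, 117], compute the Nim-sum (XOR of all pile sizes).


We need the XOR (exclusive or) of all pile sizes.
After XOR-ing pile 1 (size 77): 0 XOR 77 = 77
After XOR-ing pile 2 (size 68): 77 XOR 68 = 9
After XOR-ing pile 3 (size 73): 9 XOR 73 = 64
After XOR-ing pile 4 (size 40): 64 XOR 40 = 104
After XOR-ing pile 5 (size 117): 104 XOR 117 = 29
The Nim-value of this position is 29.

29


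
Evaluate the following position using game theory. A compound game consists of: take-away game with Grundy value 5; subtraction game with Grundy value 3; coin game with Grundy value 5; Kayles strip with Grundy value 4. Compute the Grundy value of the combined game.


By the Sprague-Grundy theorem, the Grundy value of a sum of games is the XOR of individual Grundy values.
take-away game: Grundy value = 5. Running XOR: 0 XOR 5 = 5
subtraction game: Grundy value = 3. Running XOR: 5 XOR 3 = 6
coin game: Grundy value = 5. Running XOR: 6 XOR 5 = 3
Kayles strip: Grundy value = 4. Running XOR: 3 XOR 4 = 7
The combined Grundy value is 7.

7


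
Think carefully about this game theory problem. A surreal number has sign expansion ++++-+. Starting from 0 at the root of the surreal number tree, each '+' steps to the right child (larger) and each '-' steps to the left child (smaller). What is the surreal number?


Sign expansion: ++++-+
Rule: track bounds (lo, hi), initially (-inf, +inf). On '+', the current value becomes lo and we move to the simplest number in (value, hi): value + 1 if hi = +inf, otherwise the midpoint (value + hi)/2. On '-', the current value becomes hi and we move to value - 1 if lo = -inf, otherwise the midpoint (lo + value)/2.
Start at 0.
Step 1: sign = +, move right. Bounds: (0, +inf). Value = 1
Step 2: sign = +, move right. Bounds: (1, +inf). Value = 2
Step 3: sign = +, move right. Bounds: (2, +inf). Value = 3
Step 4: sign = +, move right. Bounds: (3, +inf). Value = 4
Step 5: sign = -, move left. Bounds: (3, 4). Value = 7/2
Step 6: sign = +, move right. Bounds: (7/2, 4). Value = 15/4
The surreal number with sign expansion ++++-+ is 15/4.

15/4


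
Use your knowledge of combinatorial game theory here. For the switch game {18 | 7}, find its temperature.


The game is {18 | 7}, a switch {a | b} with numbers a > b.
Cooling {a | b} by t gives {a - t | b + t}, which stops being hot when a - t = b + t, i.e. at t = (a - b)/2. So the temperature of a switch is (a - b)/2.
Temperature = (Left option - Right option) / 2
= (18 - (7)) / 2
= 11 / 2
= 11/2

11/2


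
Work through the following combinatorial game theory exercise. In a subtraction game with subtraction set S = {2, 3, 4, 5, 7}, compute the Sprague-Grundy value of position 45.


The subtraction set is S = {2, 3, 4, 5, 7}.
G(k) = mex{ G(k - s) : s in S, s <= k }. We compute iteratively: G(0) = 0.
G(1) = mex({}) = 0
G(2) = mex({0}) = 1
G(3) = mex({0}) = 1
G(4) = mex({0, 1}) = 2
G(5) = mex({0, 1}) = 2
G(6) = mex({0, 1, 2}) = 3
G(7) = mex({0, 1, 2}) = 3
G(8) = mex({0, 1, 2, 3}) = 4
G(9) = mex({1, 2, 3}) = 0
G(10) = mex({1, 2, 3, 4}) = 0
G(11) = mex({0, 2, 3, 4}) = 1
G(12) = mex({0, 2, 3, 4}) = 1
G(13) = mex({0, 1, 3, 4}) = 2
G(14) = mex({0, 1, 3}) = 2
G(15) = mex({0, 1, 2, 4}) = 3
Observe that G(9)..G(15) = 0, 0, 1, 1, 2, 2, 3 repeats G(0)..G(6) = 0, 0, 1, 1, 2, 2, 3.
For k >= max(S) = 7, G(k) is determined by the previous 7 values G(k-7)..G(k-1); a window of 7 consecutive values has recurred shifted by 9, so by induction G(k + 9) = G(k) for all k >= 0: the sequence is periodic from the start with period 9.
One period: G(0..8) = 0, 0, 1, 1, 2, 2, 3, 3, 4.
45 mod 9 = 0, so G(45) = G(0) = 0.

0


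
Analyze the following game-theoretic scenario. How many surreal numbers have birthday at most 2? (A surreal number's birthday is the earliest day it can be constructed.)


Day 0: {|} = 0 is born. Count = 1.
Day n: the number of surreal numbers born by day n is 2^(n+1) - 1.
By day 0: 2^1 - 1 = 1
By day 1: 2^2 - 1 = 3
By day 2: 2^3 - 1 = 7
By day 2: 7 surreal numbers.

7


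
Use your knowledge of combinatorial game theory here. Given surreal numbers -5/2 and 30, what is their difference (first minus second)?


x = -5/2, y = 30
Converting to common denominator: 2
x = -5/2, y = 60/2
x - y = -5/2 - 30 = -65/2

-65/2


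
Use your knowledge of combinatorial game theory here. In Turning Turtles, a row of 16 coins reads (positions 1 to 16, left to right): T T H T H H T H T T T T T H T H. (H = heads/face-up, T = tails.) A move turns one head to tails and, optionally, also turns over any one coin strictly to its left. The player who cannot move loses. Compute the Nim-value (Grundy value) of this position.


Coins: T T H T H H T H T T T T T H T H
Key fact: a single head at position k behaves exactly like a Nim heap of size k (turning it to T and optionally flipping a coin at j < k corresponds to moving the heap from k to j, or to 0), and heads combine as a disjunctive sum (two heads at the same place would cancel, matching j XOR j = 0). So the Nim-value is the XOR of the 1-indexed positions of the heads.
Face-up positions (1-indexed): [3, 5, 6, 8, 14, 16]
XOR 0 with 3: 0 XOR 3 = 3
XOR 3 with 5: 3 XOR 5 = 6
XOR 6 with 6: 6 XOR 6 = 0
XOR 0 with 8: 0 XOR 8 = 8
XOR 8 with 14: 8 XOR 14 = 6
XOR 6 with 16: 6 XOR 16 = 22
Nim-value = 22

22


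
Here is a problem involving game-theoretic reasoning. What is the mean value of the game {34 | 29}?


Game = {34 | 29}, a switch {a | b} with numbers a > b.
Its thermograph has left wall a - t and right wall b + t, which meet at t = (a - b)/2, where both equal (a + b)/2. So the mast (mean value) is at (a + b)/2.
Mean = (34 + (29))/2 = 63/2 = 63/2

63/2


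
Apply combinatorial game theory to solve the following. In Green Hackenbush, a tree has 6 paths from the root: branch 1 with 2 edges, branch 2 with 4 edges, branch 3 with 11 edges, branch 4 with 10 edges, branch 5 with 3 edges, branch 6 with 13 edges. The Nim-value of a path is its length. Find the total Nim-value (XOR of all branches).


The tree has 6 branches from the ground vertex.
In Green Hackenbush, the Nim-value of a simple path of length k is k.
Branch 1: length 2, Nim-value = 2
Branch 2: length 4, Nim-value = 4
Branch 3: length 11, Nim-value = 11
Branch 4: length 10, Nim-value = 10
Branch 5: length 3, Nim-value = 3
Branch 6: length 13, Nim-value = 13
Total Nim-value = XOR of all branch values:
0 XOR 2 = 2
2 XOR 4 = 6
6 XOR 11 = 13
13 XOR 10 = 7
7 XOR 3 = 4
4 XOR 13 = 9
Nim-value of the tree = 9

9


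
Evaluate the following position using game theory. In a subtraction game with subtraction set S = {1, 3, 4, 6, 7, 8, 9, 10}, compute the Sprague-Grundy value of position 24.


The subtraction set is S = {1, 3, 4, 6, 7, 8, 9, 10}.
G(k) = mex{ G(k - s) : s in S, s <= k }. We compute iteratively: G(0) = 0.
G(1) = mex({0}) = 1
G(2) = mex({1}) = 0
G(3) = mex({0}) = 1
G(4) = mex({0, 1}) = 2
G(5) = mex({0, 1, 2}) = 3
G(6) = mex({0, 1, 3}) = 2
G(7) = mex({0, 1, 2}) = 3
G(8) = mex({0, 1, 2, 3}) = 4
G(9) = mex({0, 1, 2, 3, 4}) = 5
G(10) = mex({0, 1, 2, 3, 5}) = 4
G(11) = mex({0, 1, 2, 3, 4}) = 5
G(12) = mex({0, 1, 2, 3, 4, 5}) = 6
G(13) = mex({1, 2, 3, 4, 5, 6}) = 0
G(14) = mex({0, 2, 3, 4, 5}) = 1
G(15) = mex({1, 2, 3, 4, 5, 6}) = 0
G(16) = mex({0, 2, 3, 4, 5, 6}) = 1
G(17) = mex({0, 1, 3, 4, 5}) = 2
G(18) = mex({0, 1, 2, 4, 5, 6}) = 3
G(19) = mex({0, 1, 3, 4, 5, 6}) = 2
G(20) = mex({0, 1, 2, 4, 5, 6}) = 3
G(21) = mex({0, 1, 2, 3, 5, 6}) = 4
G(22) = mex({0, 1, 2, 3, 4, 6}) = 5
Observe that G(13)..G(22) = 0, 1, 0, 1, 2, 3, 2, 3, 4, 5 repeats G(0)..G(9) = 0, 1, 0, 1, 2, 3, 2, 3, 4, 5.
For k >= max(S) = 10, G(k) is determined by the previous 10 values G(k-10)..G(k-1); a window of 10 consecutive values has recurred shifted by 13, so by induction G(k + 13) = G(k) for all k >= 0: the sequence is periodic from the start with period 13.
One period: G(0..12) = 0, 1, 0, 1, 2, 3, 2, 3, 4, 5, 4, 5, 6.
24 mod 13 = 11, so G(24) = G(11) = 5.

5


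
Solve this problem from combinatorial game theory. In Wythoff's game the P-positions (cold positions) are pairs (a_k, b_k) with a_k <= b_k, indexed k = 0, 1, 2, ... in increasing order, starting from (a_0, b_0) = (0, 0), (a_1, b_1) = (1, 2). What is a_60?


By Wythoff's theorem, a_k = floor(k * phi) and b_k = floor(k * phi^2) = a_k + k, where phi = (1 + sqrt(5))/2 is the golden ratio.
phi = (1 + sqrt(5))/2 = 1.618034
k = 60
k * phi = 60 * 1.618034 = 97.082039
a_60 = floor(k * phi) = 97

97


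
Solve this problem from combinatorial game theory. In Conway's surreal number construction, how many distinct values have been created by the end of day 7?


Day 0: {|} = 0 is born. Count = 1.
Day n: the number of surreal numbers born by day n is 2^(n+1) - 1.
By day 0: 2^1 - 1 = 1
By day 1: 2^2 - 1 = 3
By day 2: 2^3 - 1 = 7
By day 3: 2^4 - 1 = 15
By day 4: 2^5 - 1 = 31
By day 5: 2^6 - 1 = 63
By day 6: 2^7 - 1 = 127
By day 7: 2^8 - 1 = 255
By day 7: 255 surreal numbers.

255


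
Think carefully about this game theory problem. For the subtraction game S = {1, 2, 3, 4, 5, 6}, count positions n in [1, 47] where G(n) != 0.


Subtraction set S = {1, 2, 3, 4, 5, 6}, so G(n) = n mod 7.
G(n) = 0 when n is a multiple of 7.
Multiples of 7 in [1, 47]: 6
N-positions (nonzero Grundy) = 47 - 6 = 41

41


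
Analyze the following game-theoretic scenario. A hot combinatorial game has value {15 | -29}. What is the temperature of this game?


The game is {15 | -29}, a switch {a | b} with numbers a > b.
Cooling {a | b} by t gives {a - t | b + t}, which stops being hot when a - t = b + t, i.e. at t = (a - b)/2. So the temperature of a switch is (a - b)/2.
Temperature = (Left option - Right option) / 2
= (15 - (-29)) / 2
= 44 / 2
= 22

22


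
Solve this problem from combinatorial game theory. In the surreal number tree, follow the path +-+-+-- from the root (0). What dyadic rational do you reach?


Sign expansion: +-+-+--
Rule: track bounds (lo, hi), initially (-inf, +inf). On '+', the current value becomes lo and we move to the simplest number in (value, hi): value + 1 if hi = +inf, otherwise the midpoint (value + hi)/2. On '-', the current value becomes hi and we move to value - 1 if lo = -inf, otherwise the midpoint (lo + value)/2.
Start at 0.
Step 1: sign = +, move right. Bounds: (0, +inf). Value = 1
Step 2: sign = -, move left. Bounds: (0, 1). Value = 1/2
Step 3: sign = +, move right. Bounds: (1/2, 1). Value = 3/4
Step 4: sign = -, move left. Bounds: (1/2, 3/4). Value = 5/8
Step 5: sign = +, move right. Bounds: (5/8, 3/4). Value = 11/16
Step 6: sign = -, move left. Bounds: (5/8, 11/16). Value = 21/32
Step 7: sign = -, move left. Bounds: (5/8, 21/32). Value = 41/64
The surreal number with sign expansion +-+-+-- is 41/64.

41/64
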